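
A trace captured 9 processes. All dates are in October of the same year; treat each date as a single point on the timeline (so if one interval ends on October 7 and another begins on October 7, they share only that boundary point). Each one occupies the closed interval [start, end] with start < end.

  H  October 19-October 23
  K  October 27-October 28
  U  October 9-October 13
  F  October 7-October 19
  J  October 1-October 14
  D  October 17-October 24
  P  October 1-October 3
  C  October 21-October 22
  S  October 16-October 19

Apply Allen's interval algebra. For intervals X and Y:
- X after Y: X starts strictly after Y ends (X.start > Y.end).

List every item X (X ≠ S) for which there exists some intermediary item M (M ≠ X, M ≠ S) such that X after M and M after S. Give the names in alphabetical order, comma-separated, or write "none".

Target S = [October 16, October 19].
Intermediaries M with M after S: C, K.
Via C — items with X after C: K.
Via K — items with X after K: none.
Union: K.

K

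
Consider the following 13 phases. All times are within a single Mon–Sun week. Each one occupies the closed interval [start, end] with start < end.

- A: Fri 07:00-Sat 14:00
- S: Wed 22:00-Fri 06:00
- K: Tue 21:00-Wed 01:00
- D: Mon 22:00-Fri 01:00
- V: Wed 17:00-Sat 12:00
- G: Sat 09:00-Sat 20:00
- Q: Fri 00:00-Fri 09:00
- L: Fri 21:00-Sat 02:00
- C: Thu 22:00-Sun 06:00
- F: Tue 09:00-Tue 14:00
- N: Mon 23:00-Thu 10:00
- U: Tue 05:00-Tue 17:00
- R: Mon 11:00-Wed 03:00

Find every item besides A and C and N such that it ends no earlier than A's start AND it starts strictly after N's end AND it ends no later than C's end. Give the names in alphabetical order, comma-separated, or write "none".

G, L, Q

Conditions: its end is no earlier than A's start (X.end >= Fri 07:00) AND its start is strictly after N's end (X.start > Thu 10:00) AND its end is no later than C's end (X.end <= Sun 06:00).
D: end Fri 01:00 >= Fri 07:00? ✗; start Mon 22:00 > Thu 10:00? ✗; end Fri 01:00 <= Sun 06:00? ✓ → no.
F: end Tue 14:00 >= Fri 07:00? ✗; start Tue 09:00 > Thu 10:00? ✗; end Tue 14:00 <= Sun 06:00? ✓ → no.
G: end Sat 20:00 >= Fri 07:00? ✓; start Sat 09:00 > Thu 10:00? ✓; end Sat 20:00 <= Sun 06:00? ✓ → yes.
K: end Wed 01:00 >= Fri 07:00? ✗; start Tue 21:00 > Thu 10:00? ✗; end Wed 01:00 <= Sun 06:00? ✓ → no.
L: end Sat 02:00 >= Fri 07:00? ✓; start Fri 21:00 > Thu 10:00? ✓; end Sat 02:00 <= Sun 06:00? ✓ → yes.
Q: end Fri 09:00 >= Fri 07:00? ✓; start Fri 00:00 > Thu 10:00? ✓; end Fri 09:00 <= Sun 06:00? ✓ → yes.
R: end Wed 03:00 >= Fri 07:00? ✗; start Mon 11:00 > Thu 10:00? ✗; end Wed 03:00 <= Sun 06:00? ✓ → no.
S: end Fri 06:00 >= Fri 07:00? ✗; start Wed 22:00 > Thu 10:00? ✗; end Fri 06:00 <= Sun 06:00? ✓ → no.
U: end Tue 17:00 >= Fri 07:00? ✗; start Tue 05:00 > Thu 10:00? ✗; end Tue 17:00 <= Sun 06:00? ✓ → no.
V: end Sat 12:00 >= Fri 07:00? ✓; start Wed 17:00 > Thu 10:00? ✗; end Sat 12:00 <= Sun 06:00? ✓ → no.
Result: G, L, Q.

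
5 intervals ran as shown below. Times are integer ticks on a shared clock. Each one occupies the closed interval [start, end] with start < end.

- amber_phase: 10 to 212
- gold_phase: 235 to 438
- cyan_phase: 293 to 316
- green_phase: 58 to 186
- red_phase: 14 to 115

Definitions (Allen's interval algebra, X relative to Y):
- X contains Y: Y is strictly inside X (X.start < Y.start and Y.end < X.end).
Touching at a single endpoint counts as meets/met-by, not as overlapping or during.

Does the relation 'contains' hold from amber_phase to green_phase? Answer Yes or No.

amber_phase = [10, 212], green_phase = [58, 186].
Actual relation of amber_phase to green_phase: contains.
Asked whether 'contains' holds → Yes.

Yes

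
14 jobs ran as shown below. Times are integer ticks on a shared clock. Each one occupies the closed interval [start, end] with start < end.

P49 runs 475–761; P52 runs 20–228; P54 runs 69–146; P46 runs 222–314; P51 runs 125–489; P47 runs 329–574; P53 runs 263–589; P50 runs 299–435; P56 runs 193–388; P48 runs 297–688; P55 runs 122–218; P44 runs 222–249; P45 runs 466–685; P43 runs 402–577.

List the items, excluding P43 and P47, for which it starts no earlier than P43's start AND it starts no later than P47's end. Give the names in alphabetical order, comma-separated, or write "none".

P45, P49

Conditions: its start is no earlier than P43's start (X.start >= 402) AND its start is no later than P47's end (X.start <= 574).
P44: start 222 >= 402? ✗; start 222 <= 574? ✓ → no.
P45: start 466 >= 402? ✓; start 466 <= 574? ✓ → yes.
P46: start 222 >= 402? ✗; start 222 <= 574? ✓ → no.
P48: start 297 >= 402? ✗; start 297 <= 574? ✓ → no.
P49: start 475 >= 402? ✓; start 475 <= 574? ✓ → yes.
P50: start 299 >= 402? ✗; start 299 <= 574? ✓ → no.
P51: start 125 >= 402? ✗; start 125 <= 574? ✓ → no.
P52: start 20 >= 402? ✗; start 20 <= 574? ✓ → no.
P53: start 263 >= 402? ✗; start 263 <= 574? ✓ → no.
P54: start 69 >= 402? ✗; start 69 <= 574? ✓ → no.
P55: start 122 >= 402? ✗; start 122 <= 574? ✓ → no.
P56: start 193 >= 402? ✗; start 193 <= 574? ✓ → no.
Result: P45, P49.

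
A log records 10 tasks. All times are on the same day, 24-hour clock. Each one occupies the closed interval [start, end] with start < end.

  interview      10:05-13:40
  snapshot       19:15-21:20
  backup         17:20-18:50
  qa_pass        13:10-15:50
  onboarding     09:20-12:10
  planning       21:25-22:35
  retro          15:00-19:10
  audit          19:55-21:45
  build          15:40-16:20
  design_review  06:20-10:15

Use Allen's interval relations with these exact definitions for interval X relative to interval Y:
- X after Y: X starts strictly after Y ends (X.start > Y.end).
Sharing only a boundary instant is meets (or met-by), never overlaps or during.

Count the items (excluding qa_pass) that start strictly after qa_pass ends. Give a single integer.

Target qa_pass = [13:10, 15:50].
audit [19:55, 21:45] → after → counts.
backup [17:20, 18:50] → after → counts.
build [15:40, 16:20] → overlapped-by → no.
design_review [06:20, 10:15] → before → no.
interview [10:05, 13:40] → overlaps → no.
onboarding [09:20, 12:10] → before → no.
planning [21:25, 22:35] → after → counts.
retro [15:00, 19:10] → overlapped-by → no.
snapshot [19:15, 21:20] → after → counts.
Total: 4.

4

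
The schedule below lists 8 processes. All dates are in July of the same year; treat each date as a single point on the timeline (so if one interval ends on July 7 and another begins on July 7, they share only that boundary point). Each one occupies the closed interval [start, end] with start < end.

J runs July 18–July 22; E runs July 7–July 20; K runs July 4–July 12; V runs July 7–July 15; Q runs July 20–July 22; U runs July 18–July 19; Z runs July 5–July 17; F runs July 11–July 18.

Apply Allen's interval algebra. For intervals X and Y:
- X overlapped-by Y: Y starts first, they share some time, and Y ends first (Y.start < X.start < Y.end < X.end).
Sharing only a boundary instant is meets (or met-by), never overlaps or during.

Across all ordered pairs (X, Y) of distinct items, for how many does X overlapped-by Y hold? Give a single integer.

Checking all 56 ordered pairs for relation 'overlapped-by'; matching pairs in alphabetical order:
(E, K): E overlapped-by K ✓
(E, Z): E overlapped-by Z ✓
(F, K): F overlapped-by K ✓
(F, V): F overlapped-by V ✓
(F, Z): F overlapped-by Z ✓
(J, E): J overlapped-by E ✓
(V, K): V overlapped-by K ✓
(Z, K): Z overlapped-by K ✓
Count: 8.

8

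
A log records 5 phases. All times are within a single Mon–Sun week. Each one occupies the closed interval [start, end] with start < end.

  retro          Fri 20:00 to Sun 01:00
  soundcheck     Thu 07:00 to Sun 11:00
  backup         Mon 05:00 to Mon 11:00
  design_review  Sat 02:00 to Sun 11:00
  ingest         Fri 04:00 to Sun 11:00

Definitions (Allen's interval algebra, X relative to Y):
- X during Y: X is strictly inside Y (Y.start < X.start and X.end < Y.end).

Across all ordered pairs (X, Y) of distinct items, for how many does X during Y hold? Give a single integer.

Checking all 20 ordered pairs for relation 'during'; matching pairs in alphabetical order:
(retro, ingest): retro during ingest ✓
(retro, soundcheck): retro during soundcheck ✓
Count: 2.

2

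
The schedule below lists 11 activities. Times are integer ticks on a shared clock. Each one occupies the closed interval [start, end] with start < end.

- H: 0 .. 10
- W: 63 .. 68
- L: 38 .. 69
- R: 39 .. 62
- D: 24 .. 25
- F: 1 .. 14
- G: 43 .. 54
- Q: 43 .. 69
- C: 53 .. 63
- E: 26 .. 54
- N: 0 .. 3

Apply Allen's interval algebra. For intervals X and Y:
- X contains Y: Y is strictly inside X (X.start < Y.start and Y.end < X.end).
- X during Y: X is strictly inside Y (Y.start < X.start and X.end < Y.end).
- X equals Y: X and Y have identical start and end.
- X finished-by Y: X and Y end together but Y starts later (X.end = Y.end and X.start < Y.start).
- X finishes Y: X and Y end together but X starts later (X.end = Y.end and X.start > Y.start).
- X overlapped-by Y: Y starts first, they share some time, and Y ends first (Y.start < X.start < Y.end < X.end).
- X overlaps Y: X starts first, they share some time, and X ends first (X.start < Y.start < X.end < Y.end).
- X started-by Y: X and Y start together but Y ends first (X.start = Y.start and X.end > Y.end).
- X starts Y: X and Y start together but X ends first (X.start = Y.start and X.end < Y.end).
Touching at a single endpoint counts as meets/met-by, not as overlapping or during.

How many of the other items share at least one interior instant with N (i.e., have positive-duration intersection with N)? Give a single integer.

2

Target N = [0, 3].
C [53, 63] → after → no.
D [24, 25] → after → no.
E [26, 54] → after → no.
F [1, 14] → overlapped-by → counts.
G [43, 54] → after → no.
H [0, 10] → started-by → counts.
L [38, 69] → after → no.
Q [43, 69] → after → no.
R [39, 62] → after → no.
W [63, 68] → after → no.
Total: 2.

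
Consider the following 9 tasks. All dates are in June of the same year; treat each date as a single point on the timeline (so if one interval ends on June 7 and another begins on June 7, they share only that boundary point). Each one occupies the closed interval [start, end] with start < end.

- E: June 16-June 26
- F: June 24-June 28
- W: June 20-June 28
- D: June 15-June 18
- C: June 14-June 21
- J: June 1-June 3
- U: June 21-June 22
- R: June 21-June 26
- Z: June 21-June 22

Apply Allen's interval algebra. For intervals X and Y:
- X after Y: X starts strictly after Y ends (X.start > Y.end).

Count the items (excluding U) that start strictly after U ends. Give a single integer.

1

Target U = [June 21, June 22].
C [June 14, June 21] → meets → no.
D [June 15, June 18] → before → no.
E [June 16, June 26] → contains → no.
F [June 24, June 28] → after → counts.
J [June 1, June 3] → before → no.
R [June 21, June 26] → started-by → no.
W [June 20, June 28] → contains → no.
Z [June 21, June 22] → equals → no.
Total: 1.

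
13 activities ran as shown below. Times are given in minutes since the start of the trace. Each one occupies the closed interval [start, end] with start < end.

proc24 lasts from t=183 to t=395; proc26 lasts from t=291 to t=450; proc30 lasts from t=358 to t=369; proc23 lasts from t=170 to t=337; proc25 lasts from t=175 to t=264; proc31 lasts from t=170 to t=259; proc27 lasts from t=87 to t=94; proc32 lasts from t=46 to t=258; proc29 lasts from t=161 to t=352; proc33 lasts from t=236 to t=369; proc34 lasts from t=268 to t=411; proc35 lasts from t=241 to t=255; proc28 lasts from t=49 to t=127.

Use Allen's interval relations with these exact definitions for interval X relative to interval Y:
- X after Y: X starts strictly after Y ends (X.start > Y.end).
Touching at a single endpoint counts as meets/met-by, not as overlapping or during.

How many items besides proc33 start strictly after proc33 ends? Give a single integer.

Target proc33 = [t=236, t=369].
proc23 [t=170, t=337] → overlaps → no.
proc24 [t=183, t=395] → contains → no.
proc25 [t=175, t=264] → overlaps → no.
proc26 [t=291, t=450] → overlapped-by → no.
proc27 [t=87, t=94] → before → no.
proc28 [t=49, t=127] → before → no.
proc29 [t=161, t=352] → overlaps → no.
proc30 [t=358, t=369] → finishes → no.
proc31 [t=170, t=259] → overlaps → no.
proc32 [t=46, t=258] → overlaps → no.
proc34 [t=268, t=411] → overlapped-by → no.
proc35 [t=241, t=255] → during → no.
Total: 0.

0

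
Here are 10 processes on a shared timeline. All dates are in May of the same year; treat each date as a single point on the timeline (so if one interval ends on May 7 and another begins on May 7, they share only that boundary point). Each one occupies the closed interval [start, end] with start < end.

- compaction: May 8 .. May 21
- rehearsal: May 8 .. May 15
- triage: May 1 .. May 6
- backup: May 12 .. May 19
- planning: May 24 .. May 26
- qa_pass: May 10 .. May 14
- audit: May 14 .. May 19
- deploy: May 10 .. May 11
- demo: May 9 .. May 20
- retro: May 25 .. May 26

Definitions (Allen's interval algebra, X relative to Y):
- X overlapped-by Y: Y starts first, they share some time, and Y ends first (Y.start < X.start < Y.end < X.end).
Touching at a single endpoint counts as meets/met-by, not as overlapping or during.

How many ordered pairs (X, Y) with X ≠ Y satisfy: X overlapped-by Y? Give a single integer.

4

Checking all 90 ordered pairs for relation 'overlapped-by'; matching pairs in alphabetical order:
(audit, rehearsal): audit overlapped-by rehearsal ✓
(backup, qa_pass): backup overlapped-by qa_pass ✓
(backup, rehearsal): backup overlapped-by rehearsal ✓
(demo, rehearsal): demo overlapped-by rehearsal ✓
Count: 4.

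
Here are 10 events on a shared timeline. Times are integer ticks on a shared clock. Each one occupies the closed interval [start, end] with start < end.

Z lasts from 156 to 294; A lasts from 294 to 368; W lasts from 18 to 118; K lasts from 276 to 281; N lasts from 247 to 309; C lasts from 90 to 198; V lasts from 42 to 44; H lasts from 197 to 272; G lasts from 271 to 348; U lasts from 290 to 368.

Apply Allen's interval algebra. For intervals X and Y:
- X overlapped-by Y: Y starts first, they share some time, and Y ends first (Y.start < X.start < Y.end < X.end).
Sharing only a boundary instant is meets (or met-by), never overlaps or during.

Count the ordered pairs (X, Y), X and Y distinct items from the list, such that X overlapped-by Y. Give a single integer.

Checking all 90 ordered pairs for relation 'overlapped-by'; matching pairs in alphabetical order:
(A, G): A overlapped-by G ✓
(A, N): A overlapped-by N ✓
(C, W): C overlapped-by W ✓
(G, H): G overlapped-by H ✓
(G, N): G overlapped-by N ✓
(G, Z): G overlapped-by Z ✓
(H, C): H overlapped-by C ✓
(N, H): N overlapped-by H ✓
(N, Z): N overlapped-by Z ✓
(U, G): U overlapped-by G ✓
(U, N): U overlapped-by N ✓
(U, Z): U overlapped-by Z ✓
(Z, C): Z overlapped-by C ✓
Count: 13.

13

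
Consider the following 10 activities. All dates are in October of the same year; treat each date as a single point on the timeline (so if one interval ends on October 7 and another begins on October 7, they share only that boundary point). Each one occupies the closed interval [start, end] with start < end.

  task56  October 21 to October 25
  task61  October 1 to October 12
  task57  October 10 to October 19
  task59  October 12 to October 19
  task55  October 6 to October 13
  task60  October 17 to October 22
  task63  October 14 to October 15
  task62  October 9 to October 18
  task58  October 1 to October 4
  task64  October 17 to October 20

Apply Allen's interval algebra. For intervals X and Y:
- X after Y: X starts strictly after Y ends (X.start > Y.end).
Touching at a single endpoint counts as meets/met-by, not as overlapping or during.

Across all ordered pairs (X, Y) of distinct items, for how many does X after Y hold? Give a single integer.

23

Checking all 90 ordered pairs for relation 'after'; matching pairs in alphabetical order:
(task55, task58): task55 after task58 ✓
(task56, task55): task56 after task55 ✓
(task56, task57): task56 after task57 ✓
(task56, task58): task56 after task58 ✓
(task56, task59): task56 after task59 ✓
(task56, task61): task56 after task61 ✓
(task56, task62): task56 after task62 ✓
(task56, task63): task56 after task63 ✓
(task56, task64): task56 after task64 ✓
(task57, task58): task57 after task58 ✓
(task59, task58): task59 after task58 ✓
(task60, task55): task60 after task55 ✓
(task60, task58): task60 after task58 ✓
(task60, task61): task60 after task61 ✓
(task60, task63): task60 after task63 ✓
(task62, task58): task62 after task58 ✓
(task63, task55): task63 after task55 ✓
(task63, task58): task63 after task58 ✓
(task63, task61): task63 after task61 ✓
(task64, task55): task64 after task55 ✓
(task64, task58): task64 after task58 ✓
(task64, task61): task64 after task61 ✓
(task64, task63): task64 after task63 ✓
Count: 23.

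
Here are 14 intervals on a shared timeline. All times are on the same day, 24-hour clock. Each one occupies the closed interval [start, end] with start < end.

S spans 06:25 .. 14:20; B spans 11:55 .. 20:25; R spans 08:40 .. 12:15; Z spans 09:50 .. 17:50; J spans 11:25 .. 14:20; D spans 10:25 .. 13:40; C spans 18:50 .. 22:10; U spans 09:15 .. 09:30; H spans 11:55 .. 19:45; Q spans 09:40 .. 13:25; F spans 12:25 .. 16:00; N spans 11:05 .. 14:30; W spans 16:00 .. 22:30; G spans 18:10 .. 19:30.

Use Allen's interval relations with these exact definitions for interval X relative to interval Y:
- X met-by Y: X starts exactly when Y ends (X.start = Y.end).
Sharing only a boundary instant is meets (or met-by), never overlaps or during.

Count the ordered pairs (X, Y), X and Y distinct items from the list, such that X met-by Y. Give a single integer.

1

Checking all 182 ordered pairs for relation 'met-by'; matching pairs in alphabetical order:
(W, F): W met-by F ✓
Count: 1.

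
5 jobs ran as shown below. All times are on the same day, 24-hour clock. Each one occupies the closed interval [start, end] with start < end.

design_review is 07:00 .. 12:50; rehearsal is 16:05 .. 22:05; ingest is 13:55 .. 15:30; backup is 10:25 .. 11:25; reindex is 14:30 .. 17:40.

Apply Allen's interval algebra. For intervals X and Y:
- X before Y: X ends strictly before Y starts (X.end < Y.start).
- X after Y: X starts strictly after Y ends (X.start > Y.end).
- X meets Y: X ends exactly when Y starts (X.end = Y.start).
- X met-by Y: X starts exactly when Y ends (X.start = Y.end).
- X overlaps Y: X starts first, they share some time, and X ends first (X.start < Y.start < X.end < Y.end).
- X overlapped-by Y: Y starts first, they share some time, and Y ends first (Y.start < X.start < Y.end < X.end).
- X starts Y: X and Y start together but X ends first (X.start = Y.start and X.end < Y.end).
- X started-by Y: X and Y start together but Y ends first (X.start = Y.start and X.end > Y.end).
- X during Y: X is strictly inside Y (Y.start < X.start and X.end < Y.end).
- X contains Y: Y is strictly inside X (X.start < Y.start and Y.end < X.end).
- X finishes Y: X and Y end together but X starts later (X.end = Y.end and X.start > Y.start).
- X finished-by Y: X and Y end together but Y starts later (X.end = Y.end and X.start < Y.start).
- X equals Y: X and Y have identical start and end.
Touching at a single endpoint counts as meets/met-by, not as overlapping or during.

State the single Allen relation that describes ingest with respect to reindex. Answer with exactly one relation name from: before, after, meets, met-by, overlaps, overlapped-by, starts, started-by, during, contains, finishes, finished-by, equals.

ingest = [13:55, 15:30]; reindex = [14:30, 17:40].
Compare endpoints: ingest.start < reindex.start, ingest.start < reindex.end, ingest.end > reindex.start, ingest.end < reindex.end.
That pattern is 'overlaps'.

overlaps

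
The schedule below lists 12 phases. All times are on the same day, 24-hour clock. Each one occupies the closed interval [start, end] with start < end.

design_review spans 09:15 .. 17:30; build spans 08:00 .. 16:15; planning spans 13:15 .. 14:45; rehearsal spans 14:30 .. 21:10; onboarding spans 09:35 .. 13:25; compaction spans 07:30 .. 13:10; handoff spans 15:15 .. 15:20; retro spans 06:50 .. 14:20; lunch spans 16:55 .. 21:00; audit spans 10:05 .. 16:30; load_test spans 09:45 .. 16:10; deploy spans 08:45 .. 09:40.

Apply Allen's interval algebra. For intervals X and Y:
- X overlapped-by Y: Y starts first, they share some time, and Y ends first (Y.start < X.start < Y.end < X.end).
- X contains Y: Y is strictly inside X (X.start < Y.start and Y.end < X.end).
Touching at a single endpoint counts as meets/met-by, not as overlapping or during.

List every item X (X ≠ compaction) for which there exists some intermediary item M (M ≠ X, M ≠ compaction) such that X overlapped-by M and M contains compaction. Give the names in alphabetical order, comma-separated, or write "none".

Target compaction = [07:30, 13:10].
Intermediaries M with M contains compaction: retro.
Via retro — items with X overlapped-by retro: audit, build, design_review, load_test, planning.
Union: audit, build, design_review, load_test, planning.

audit, build, design_review, load_test, planning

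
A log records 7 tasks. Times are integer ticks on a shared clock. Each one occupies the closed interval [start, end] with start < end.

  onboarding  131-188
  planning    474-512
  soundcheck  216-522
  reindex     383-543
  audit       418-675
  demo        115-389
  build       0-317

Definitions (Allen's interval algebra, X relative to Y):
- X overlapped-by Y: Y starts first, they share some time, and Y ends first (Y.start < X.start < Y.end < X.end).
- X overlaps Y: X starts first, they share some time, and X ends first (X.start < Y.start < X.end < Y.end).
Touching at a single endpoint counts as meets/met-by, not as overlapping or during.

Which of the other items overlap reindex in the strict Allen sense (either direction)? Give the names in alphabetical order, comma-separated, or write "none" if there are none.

audit, demo, soundcheck

Target reindex = [383, 543].
audit [418, 675] → overlapped-by → yes.
build [0, 317] → before → no.
demo [115, 389] → overlaps → yes.
onboarding [131, 188] → before → no.
planning [474, 512] → during → no.
soundcheck [216, 522] → overlaps → yes.
Result: audit, demo, soundcheck.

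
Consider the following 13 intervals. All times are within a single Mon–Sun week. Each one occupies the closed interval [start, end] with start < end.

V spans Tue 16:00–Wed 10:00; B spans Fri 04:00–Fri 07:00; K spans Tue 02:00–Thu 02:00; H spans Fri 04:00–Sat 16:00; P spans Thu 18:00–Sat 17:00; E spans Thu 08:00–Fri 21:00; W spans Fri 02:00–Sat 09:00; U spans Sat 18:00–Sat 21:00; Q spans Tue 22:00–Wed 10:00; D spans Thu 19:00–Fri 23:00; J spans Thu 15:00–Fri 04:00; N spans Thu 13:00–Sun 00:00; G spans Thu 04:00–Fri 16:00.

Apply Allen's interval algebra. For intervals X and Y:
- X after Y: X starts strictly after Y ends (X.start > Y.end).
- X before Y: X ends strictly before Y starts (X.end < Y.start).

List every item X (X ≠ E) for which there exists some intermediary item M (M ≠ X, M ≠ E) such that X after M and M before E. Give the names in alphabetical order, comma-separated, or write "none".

B, D, G, H, J, N, P, U, W

Target E = [Thu 08:00, Fri 21:00].
Intermediaries M with M before E: K, Q, V.
Via K — items with X after K: B, D, G, H, J, N, P, U, W.
Via Q — items with X after Q: B, D, G, H, J, N, P, U, W.
Via V — items with X after V: B, D, G, H, J, N, P, U, W.
Union: B, D, G, H, J, N, P, U, W.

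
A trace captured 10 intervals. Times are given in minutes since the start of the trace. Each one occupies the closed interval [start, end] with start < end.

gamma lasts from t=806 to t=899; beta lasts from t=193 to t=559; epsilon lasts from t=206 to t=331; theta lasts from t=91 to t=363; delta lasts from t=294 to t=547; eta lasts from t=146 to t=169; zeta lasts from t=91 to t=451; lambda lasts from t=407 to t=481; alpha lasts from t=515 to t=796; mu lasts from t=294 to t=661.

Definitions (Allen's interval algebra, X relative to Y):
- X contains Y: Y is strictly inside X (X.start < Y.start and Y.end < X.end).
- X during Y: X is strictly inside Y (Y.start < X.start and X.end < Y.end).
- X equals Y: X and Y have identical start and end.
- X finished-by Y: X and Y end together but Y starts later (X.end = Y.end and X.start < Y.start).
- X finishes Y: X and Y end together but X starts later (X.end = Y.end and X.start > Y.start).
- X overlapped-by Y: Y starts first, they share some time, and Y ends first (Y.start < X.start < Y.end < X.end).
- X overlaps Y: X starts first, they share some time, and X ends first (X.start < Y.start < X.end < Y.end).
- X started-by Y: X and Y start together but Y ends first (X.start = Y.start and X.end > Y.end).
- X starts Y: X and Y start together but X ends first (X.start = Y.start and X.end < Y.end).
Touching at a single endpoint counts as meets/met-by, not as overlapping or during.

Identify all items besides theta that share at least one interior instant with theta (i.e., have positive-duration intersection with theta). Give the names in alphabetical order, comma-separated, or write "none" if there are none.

beta, delta, epsilon, eta, mu, zeta

Target theta = [t=91, t=363].
alpha [t=515, t=796] → after → no.
beta [t=193, t=559] → overlapped-by → yes.
delta [t=294, t=547] → overlapped-by → yes.
epsilon [t=206, t=331] → during → yes.
eta [t=146, t=169] → during → yes.
gamma [t=806, t=899] → after → no.
lambda [t=407, t=481] → after → no.
mu [t=294, t=661] → overlapped-by → yes.
zeta [t=91, t=451] → started-by → yes.
Result: beta, delta, epsilon, eta, mu, zeta.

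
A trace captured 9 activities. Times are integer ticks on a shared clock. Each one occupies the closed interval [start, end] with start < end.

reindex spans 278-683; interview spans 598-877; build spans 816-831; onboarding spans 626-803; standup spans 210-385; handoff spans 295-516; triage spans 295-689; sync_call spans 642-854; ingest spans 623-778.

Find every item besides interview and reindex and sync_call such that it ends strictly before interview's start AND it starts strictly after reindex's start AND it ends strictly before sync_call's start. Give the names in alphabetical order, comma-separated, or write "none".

Conditions: its end is strictly before interview's start (X.end < 598) AND its start is strictly after reindex's start (X.start > 278) AND its end is strictly before sync_call's start (X.end < 642).
build: end 831 < 598? ✗; start 816 > 278? ✓; end 831 < 642? ✗ → no.
handoff: end 516 < 598? ✓; start 295 > 278? ✓; end 516 < 642? ✓ → yes.
ingest: end 778 < 598? ✗; start 623 > 278? ✓; end 778 < 642? ✗ → no.
onboarding: end 803 < 598? ✗; start 626 > 278? ✓; end 803 < 642? ✗ → no.
standup: end 385 < 598? ✓; start 210 > 278? ✗; end 385 < 642? ✓ → no.
triage: end 689 < 598? ✗; start 295 > 278? ✓; end 689 < 642? ✗ → no.
Result: handoff.

handoff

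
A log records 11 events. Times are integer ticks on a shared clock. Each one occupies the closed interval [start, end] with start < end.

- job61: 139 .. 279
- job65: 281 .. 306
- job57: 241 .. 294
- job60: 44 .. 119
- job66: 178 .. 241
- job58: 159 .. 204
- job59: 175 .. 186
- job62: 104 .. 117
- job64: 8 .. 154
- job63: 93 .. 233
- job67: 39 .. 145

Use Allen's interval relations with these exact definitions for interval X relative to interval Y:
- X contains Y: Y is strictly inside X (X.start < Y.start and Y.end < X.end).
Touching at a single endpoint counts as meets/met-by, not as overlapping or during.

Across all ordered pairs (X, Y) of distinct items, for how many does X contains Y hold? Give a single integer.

Checking all 110 ordered pairs for relation 'contains'; matching pairs in alphabetical order:
(job58, job59): job58 contains job59 ✓
(job60, job62): job60 contains job62 ✓
(job61, job58): job61 contains job58 ✓
(job61, job59): job61 contains job59 ✓
(job61, job66): job61 contains job66 ✓
(job63, job58): job63 contains job58 ✓
(job63, job59): job63 contains job59 ✓
(job63, job62): job63 contains job62 ✓
(job64, job60): job64 contains job60 ✓
(job64, job62): job64 contains job62 ✓
(job64, job67): job64 contains job67 ✓
(job67, job60): job67 contains job60 ✓
(job67, job62): job67 contains job62 ✓
Count: 13.

13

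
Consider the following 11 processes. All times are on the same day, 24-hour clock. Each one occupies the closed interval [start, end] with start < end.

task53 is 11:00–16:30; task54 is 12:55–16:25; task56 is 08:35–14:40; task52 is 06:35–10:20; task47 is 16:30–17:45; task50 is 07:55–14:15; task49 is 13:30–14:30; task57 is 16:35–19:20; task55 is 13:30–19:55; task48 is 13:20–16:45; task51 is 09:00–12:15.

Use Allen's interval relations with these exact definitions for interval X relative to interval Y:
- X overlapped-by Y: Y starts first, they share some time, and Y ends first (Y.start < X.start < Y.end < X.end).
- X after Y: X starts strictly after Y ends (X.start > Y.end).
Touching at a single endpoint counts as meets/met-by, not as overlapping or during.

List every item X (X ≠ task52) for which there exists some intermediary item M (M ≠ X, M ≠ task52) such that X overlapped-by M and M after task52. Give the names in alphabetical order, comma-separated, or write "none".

Target task52 = [06:35, 10:20].
Intermediaries M with M after task52: task47, task48, task49, task53, task54, task55, task57.
Via task47 — items with X overlapped-by task47: task57.
Via task48 — items with X overlapped-by task48: task47, task55, task57.
Via task49 — items with X overlapped-by task49: none.
Via task53 — items with X overlapped-by task53: task48, task55.
Via task54 — items with X overlapped-by task54: task48, task55.
Via task55 — items with X overlapped-by task55: none.
Via task57 — items with X overlapped-by task57: none.
Union: task47, task48, task55, task57.

task47, task48, task55, task57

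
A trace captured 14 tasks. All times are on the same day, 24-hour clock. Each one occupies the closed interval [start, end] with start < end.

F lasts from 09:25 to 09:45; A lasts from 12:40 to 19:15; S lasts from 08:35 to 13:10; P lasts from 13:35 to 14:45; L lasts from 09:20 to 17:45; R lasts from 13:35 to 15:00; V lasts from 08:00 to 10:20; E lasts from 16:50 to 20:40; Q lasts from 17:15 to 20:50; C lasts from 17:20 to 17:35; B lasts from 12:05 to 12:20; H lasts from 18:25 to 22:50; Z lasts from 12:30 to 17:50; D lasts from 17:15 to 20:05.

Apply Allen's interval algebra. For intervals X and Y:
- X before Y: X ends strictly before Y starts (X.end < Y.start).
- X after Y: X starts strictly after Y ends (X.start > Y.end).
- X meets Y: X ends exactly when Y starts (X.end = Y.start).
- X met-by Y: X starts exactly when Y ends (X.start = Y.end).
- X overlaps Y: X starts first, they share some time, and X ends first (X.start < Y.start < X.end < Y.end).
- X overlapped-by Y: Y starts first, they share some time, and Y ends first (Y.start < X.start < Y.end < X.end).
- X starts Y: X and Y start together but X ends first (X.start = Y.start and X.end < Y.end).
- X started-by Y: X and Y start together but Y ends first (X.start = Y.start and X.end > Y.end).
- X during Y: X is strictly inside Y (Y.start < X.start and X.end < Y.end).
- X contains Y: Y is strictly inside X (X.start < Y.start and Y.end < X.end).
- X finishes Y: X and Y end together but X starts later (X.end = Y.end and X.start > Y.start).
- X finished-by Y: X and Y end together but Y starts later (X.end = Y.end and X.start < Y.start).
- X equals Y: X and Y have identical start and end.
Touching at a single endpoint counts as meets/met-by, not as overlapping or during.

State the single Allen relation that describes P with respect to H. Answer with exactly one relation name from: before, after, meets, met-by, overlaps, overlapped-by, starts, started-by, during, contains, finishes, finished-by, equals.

before

P = [13:35, 14:45]; H = [18:25, 22:50].
Compare endpoints: P.start < H.start, P.start < H.end, P.end < H.start, P.end < H.end.
That pattern is 'before'.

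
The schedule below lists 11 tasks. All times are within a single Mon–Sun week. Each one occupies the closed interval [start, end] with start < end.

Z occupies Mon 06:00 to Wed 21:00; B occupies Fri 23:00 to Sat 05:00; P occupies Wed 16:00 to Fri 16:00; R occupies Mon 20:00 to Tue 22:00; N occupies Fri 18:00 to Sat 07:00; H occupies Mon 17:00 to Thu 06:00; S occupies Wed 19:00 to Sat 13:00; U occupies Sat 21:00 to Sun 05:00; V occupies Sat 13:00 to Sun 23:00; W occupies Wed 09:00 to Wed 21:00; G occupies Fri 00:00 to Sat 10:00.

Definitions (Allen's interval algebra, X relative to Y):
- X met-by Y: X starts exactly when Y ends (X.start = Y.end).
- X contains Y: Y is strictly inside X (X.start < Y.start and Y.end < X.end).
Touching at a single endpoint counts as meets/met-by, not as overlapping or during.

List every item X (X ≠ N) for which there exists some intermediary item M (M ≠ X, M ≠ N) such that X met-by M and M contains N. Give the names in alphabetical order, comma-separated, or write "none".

Target N = [Fri 18:00, Sat 07:00].
Intermediaries M with M contains N: G, S.
Via G — items with X met-by G: none.
Via S — items with X met-by S: V.
Union: V.

V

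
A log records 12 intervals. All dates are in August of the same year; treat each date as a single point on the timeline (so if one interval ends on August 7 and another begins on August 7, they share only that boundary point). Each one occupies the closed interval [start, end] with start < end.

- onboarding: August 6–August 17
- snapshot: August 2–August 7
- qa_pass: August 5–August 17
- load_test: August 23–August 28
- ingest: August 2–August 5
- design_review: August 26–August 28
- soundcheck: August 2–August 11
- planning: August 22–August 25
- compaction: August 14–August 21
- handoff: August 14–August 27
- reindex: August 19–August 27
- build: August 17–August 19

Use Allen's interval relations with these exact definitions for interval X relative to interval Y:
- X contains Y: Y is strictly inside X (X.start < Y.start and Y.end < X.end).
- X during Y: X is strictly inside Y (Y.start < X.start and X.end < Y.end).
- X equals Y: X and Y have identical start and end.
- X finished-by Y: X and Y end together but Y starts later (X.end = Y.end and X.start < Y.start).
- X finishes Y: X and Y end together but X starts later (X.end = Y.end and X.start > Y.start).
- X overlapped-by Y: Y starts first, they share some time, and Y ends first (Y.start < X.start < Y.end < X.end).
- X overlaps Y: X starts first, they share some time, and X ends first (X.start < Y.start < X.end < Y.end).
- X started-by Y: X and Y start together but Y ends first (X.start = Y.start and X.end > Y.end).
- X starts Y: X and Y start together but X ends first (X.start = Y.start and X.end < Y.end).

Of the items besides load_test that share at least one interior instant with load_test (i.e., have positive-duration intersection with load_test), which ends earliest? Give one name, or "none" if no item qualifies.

Target load_test = [August 23, August 28].
build [August 17, August 19] → before → excluded.
compaction [August 14, August 21] → before → excluded.
design_review [August 26, August 28] → finishes → candidate.
handoff [August 14, August 27] → overlaps → candidate.
ingest [August 2, August 5] → before → excluded.
onboarding [August 6, August 17] → before → excluded.
planning [August 22, August 25] → overlaps → candidate.
qa_pass [August 5, August 17] → before → excluded.
reindex [August 19, August 27] → overlaps → candidate.
snapshot [August 2, August 7] → before → excluded.
soundcheck [August 2, August 11] → before → excluded.
Among candidates, earliest end is August 25 → planning.

planning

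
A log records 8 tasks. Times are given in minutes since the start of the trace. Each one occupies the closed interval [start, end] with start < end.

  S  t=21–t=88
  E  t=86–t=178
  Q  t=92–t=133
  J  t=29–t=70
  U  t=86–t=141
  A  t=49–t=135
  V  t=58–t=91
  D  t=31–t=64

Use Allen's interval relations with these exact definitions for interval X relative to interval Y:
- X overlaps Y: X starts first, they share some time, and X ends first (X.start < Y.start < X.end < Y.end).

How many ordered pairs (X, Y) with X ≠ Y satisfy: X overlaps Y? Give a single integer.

Checking all 56 ordered pairs for relation 'overlaps'; matching pairs in alphabetical order:
(A, E): A overlaps E ✓
(A, U): A overlaps U ✓
(D, A): D overlaps A ✓
(D, V): D overlaps V ✓
(J, A): J overlaps A ✓
(J, V): J overlaps V ✓
(S, A): S overlaps A ✓
(S, E): S overlaps E ✓
(S, U): S overlaps U ✓
(S, V): S overlaps V ✓
(V, E): V overlaps E ✓
(V, U): V overlaps U ✓
Count: 12.

12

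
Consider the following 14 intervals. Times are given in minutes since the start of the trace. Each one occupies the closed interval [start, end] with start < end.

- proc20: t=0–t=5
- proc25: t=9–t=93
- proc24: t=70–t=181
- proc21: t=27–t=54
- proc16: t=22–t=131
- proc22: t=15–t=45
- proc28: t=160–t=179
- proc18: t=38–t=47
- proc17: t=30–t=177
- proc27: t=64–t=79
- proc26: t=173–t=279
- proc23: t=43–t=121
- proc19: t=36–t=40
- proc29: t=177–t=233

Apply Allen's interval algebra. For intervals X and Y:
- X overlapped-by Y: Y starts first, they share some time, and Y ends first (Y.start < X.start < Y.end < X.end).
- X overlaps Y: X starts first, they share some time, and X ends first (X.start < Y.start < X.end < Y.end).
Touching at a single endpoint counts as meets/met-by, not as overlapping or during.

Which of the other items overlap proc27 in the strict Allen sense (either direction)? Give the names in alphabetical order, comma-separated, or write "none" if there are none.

proc24

Target proc27 = [t=64, t=79].
proc16 [t=22, t=131] → contains → no.
proc17 [t=30, t=177] → contains → no.
proc18 [t=38, t=47] → before → no.
proc19 [t=36, t=40] → before → no.
proc20 [t=0, t=5] → before → no.
proc21 [t=27, t=54] → before → no.
proc22 [t=15, t=45] → before → no.
proc23 [t=43, t=121] → contains → no.
proc24 [t=70, t=181] → overlapped-by → yes.
proc25 [t=9, t=93] → contains → no.
proc26 [t=173, t=279] → after → no.
proc28 [t=160, t=179] → after → no.
proc29 [t=177, t=233] → after → no.
Result: proc24.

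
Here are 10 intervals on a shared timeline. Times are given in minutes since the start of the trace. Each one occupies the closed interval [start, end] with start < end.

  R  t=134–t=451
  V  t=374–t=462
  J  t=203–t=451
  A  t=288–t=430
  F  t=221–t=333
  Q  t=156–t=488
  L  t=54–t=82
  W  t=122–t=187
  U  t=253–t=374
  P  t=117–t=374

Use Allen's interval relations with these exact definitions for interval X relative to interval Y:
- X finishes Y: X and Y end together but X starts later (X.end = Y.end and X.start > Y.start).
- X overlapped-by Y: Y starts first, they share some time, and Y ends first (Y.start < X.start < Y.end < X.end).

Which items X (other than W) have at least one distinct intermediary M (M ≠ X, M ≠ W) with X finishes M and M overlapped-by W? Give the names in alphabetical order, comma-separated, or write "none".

J

Target W = [t=122, t=187].
Intermediaries M with M overlapped-by W: Q, R.
Via Q — items with X finishes Q: none.
Via R — items with X finishes R: J.
Union: J.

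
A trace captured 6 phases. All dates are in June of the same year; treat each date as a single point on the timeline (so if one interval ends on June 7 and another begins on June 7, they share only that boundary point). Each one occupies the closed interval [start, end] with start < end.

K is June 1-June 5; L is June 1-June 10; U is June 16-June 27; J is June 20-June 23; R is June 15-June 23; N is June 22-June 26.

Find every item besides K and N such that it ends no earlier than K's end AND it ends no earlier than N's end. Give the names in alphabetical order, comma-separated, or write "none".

U

Conditions: its end is no earlier than K's end (X.end >= June 5) AND its end is no earlier than N's end (X.end >= June 26).
J: end June 23 >= June 5? ✓; end June 23 >= June 26? ✗ → no.
L: end June 10 >= June 5? ✓; end June 10 >= June 26? ✗ → no.
R: end June 23 >= June 5? ✓; end June 23 >= June 26? ✗ → no.
U: end June 27 >= June 5? ✓; end June 27 >= June 26? ✓ → yes.
Result: U.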